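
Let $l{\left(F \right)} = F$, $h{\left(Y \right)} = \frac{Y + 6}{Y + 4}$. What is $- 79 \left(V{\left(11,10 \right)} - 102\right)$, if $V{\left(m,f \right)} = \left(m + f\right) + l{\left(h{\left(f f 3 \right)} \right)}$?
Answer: $\frac{960561}{152} \approx 6319.5$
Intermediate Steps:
$h{\left(Y \right)} = \frac{6 + Y}{4 + Y}$
$V{\left(m,f \right)} = f + m + \frac{6 + 3 f^{2}}{4 + 3 f^{2}}$ ($V{\left(m,f \right)} = \left(m + f\right) + \frac{6 + f f 3}{4 + f f 3} = \left(f + m\right) + \frac{6 + f^{2} \cdot 3}{4 + f^{2} \cdot 3} = \left(f + m\right) + \frac{6 + 3 f^{2}}{4 + 3 f^{2}} = f + m + \frac{6 + 3 f^{2}}{4 + 3 f^{2}}$)
$- 79 \left(V{\left(11,10 \right)} - 102\right) = - 79 \left(\frac{6 + 3 \cdot 10^{2} + \left(4 + 3 \cdot 10^{2}\right) \left(10 + 11\right)}{4 + 3 \cdot 10^{2}} - 102\right) = - 79 \left(\frac{6 + 3 \cdot 100 + \left(4 + 3 \cdot 100\right) 21}{4 + 3 \cdot 100} - 102\right) = - 79 \left(\frac{6 + 300 + \left(4 + 300\right) 21}{4 + 300} - 102\right) = - 79 \left(\frac{6 + 300 + 304 \cdot 21}{304} - 102\right) = - 79 \left(\frac{6 + 300 + 6384}{304} - 102\right) = - 79 \left(\frac{1}{304} \cdot 6690 - 102\right) = - 79 \left(\frac{3345}{152} - 102\right) = \left(-79\right) \left(- \frac{12159}{152}\right) = \frac{960561}{152}$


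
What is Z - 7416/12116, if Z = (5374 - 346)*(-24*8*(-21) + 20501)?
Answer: 373632975942/3029 ≈ 1.2335e+8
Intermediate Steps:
Z = 123351924 (Z = 5028*(-192*(-21) + 20501) = 5028*(4032 + 20501) = 5028*24533 = 123351924)
Z - 7416/12116 = 123351924 - 7416/12116 = 123351924 - 7416*1/12116 = 123351924 - 1854/3029 = 373632975942/3029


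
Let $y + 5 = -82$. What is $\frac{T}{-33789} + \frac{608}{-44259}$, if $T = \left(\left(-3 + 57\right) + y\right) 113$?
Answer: $\frac{48166033}{498489117} \approx 0.096624$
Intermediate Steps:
$y = -87$ ($y = -5 - 82 = -87$)
$T = -3729$ ($T = \left(\left(-3 + 57\right) - 87\right) 113 = \left(54 - 87\right) 113 = \left(-33\right) 113 = -3729$)
$\frac{T}{-33789} + \frac{608}{-44259} = - \frac{3729}{-33789} + \frac{608}{-44259} = \left(-3729\right) \left(- \frac{1}{33789}\right) + 608 \left(- \frac{1}{44259}\right) = \frac{1243}{11263} - \frac{608}{44259} = \frac{48166033}{498489117}$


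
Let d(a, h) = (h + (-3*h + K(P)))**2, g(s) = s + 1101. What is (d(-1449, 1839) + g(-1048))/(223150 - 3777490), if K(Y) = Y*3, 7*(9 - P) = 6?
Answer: -327041611/87081330 ≈ -3.7556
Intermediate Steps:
g(s) = 1101 + s
P = 57/7 (P = 9 - 1/7*6 = 9 - 6/7 = 57/7 ≈ 8.1429)
K(Y) = 3*Y
d(a, h) = (171/7 - 2*h)**2 (d(a, h) = (h + (-3*h + 3*(57/7)))**2 = (h + (-3*h + 171/7))**2 = (h + (171/7 - 3*h))**2 = (171/7 - 2*h)**2)
(d(-1449, 1839) + g(-1048))/(223150 - 3777490) = ((-171 + 14*1839)**2/49 + (1101 - 1048))/(223150 - 3777490) = ((-171 + 25746)**2/49 + 53)/(-3554340) = ((1/49)*25575**2 + 53)*(-1/3554340) = ((1/49)*654080625 + 53)*(-1/3554340) = (654080625/49 + 53)*(-1/3554340) = (654083222/49)*(-1/3554340) = -327041611/87081330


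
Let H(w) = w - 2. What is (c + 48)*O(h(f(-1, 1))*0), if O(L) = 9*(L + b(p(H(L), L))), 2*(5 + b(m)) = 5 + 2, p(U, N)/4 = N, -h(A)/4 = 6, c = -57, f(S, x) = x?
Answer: 243/2 ≈ 121.50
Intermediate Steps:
H(w) = -2 + w
h(A) = -24 (h(A) = -4*6 = -24)
p(U, N) = 4*N
b(m) = -3/2 (b(m) = -5 + (5 + 2)/2 = -5 + (½)*7 = -5 + 7/2 = -3/2)
O(L) = -27/2 + 9*L (O(L) = 9*(L - 3/2) = 9*(-3/2 + L) = -27/2 + 9*L)
(c + 48)*O(h(f(-1, 1))*0) = (-57 + 48)*(-27/2 + 9*(-24*0)) = -9*(-27/2 + 9*0) = -9*(-27/2 + 0) = -9*(-27/2) = 243/2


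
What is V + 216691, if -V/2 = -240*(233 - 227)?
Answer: 219571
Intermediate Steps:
V = 2880 (V = -(-480)*(233 - 227) = -(-480)*6 = -2*(-1440) = 2880)
V + 216691 = 2880 + 216691 = 219571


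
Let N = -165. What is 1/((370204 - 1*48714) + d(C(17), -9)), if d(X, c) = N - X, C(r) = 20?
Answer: 1/321305 ≈ 3.1123e-6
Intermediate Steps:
d(X, c) = -165 - X
1/((370204 - 1*48714) + d(C(17), -9)) = 1/((370204 - 1*48714) + (-165 - 1*20)) = 1/((370204 - 48714) + (-165 - 20)) = 1/(321490 - 185) = 1/321305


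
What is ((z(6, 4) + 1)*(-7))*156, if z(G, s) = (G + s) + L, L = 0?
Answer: -12012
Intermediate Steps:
z(G, s) = G + s (z(G, s) = (G + s) + 0 = G + s)
((z(6, 4) + 1)*(-7))*156 = (((6 + 4) + 1)*(-7))*156 = ((10 + 1)*(-7))*156 = (11*(-7))*156 = -77*156 = -12012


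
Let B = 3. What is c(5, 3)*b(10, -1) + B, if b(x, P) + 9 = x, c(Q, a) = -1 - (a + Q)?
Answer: -6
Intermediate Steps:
c(Q, a) = -1 - Q - a (c(Q, a) = -1 - (Q + a) = -1 + (-Q - a) = -1 - Q - a)
b(x, P) = -9 + x
c(5, 3)*b(10, -1) + B = (-1 - 1*5 - 1*3)*(-9 + 10) + 3 = (-1 - 5 - 3)*1 + 3 = -9*1 + 3 = -9 + 3 = -6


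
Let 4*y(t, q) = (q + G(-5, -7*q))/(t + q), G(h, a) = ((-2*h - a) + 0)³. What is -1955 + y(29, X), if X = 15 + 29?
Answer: 7896654/73 ≈ 1.0817e+5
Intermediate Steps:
X = 44
G(h, a) = (-a - 2*h)³ (G(h, a) = ((-a - 2*h) + 0)³ = (-a - 2*h)³)
y(t, q) = (q - (-10 - 7*q)³)/(4*(q + t)) (y(t, q) = ((q - (-7*q + 2*(-5))³)/(t + q))/4 = ((q - (-7*q - 10)³)/(q + t))/4 = ((q - (-10 - 7*q)³)/(q + t))/4 = (q - (-10 - 7*q)³)/(4*(q + t)))
-1955 + y(29, X) = -1955 + (44 + (10 + 7*44)³)/(4*(44 + 29)) = -1955 + (¼)*(44 + (10 + 308)³)/73 = -1955 + (¼)*(1/73)*(44 + 318³) = -1955 + (¼)*(1/73)*(44 + 32157432) = -1955 + (¼)*(1/73)*32157476 = -1955 + 8039369/73 = 7896654/73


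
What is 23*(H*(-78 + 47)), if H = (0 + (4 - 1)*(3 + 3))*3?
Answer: -38502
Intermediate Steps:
H = 54 (H = (0 + 3*6)*3 = (0 + 18)*3 = 18*3 = 54)
23*(H*(-78 + 47)) = 23*(54*(-78 + 47)) = 23*(54*(-31)) = 23*(-1674) = -38502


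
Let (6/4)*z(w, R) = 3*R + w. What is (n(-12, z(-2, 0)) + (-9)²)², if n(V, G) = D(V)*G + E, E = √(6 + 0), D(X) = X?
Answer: (97 + √6)² ≈ 9890.2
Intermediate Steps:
z(w, R) = 2*R + 2*w/3 (z(w, R) = 2*(3*R + w)/3 = 2*(w + 3*R)/3 = 2*R + 2*w/3)
E = √6 ≈ 2.4495
n(V, G) = √6 + G*V (n(V, G) = V*G + √6 = G*V + √6 = √6 + G*V)
(n(-12, z(-2, 0)) + (-9)²)² = ((√6 + (2*0 + (⅔)*(-2))*(-12)) + (-9)²)² = ((√6 + (0 - 4/3)*(-12)) + 81)² = ((√6 - 4/3*(-12)) + 81)² = ((√6 + 16) + 81)² = ((16 + √6) + 81)² = (97 + √6)²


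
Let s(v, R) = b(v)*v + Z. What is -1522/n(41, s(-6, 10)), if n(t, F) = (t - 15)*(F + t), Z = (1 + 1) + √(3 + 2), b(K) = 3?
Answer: -3805/1612 + 761*√5/8060 ≈ -2.1493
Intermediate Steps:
Z = 2 + √5 ≈ 4.2361
s(v, R) = 2 + √5 + 3*v (s(v, R) = 3*v + (2 + √5) = 2 + √5 + 3*v)
n(t, F) = (-15 + t)*(F + t)
-1522/n(41, s(-6, 10)) = -1522/(41² - 15*(2 + √5 + 3*(-6)) - 15*41 + (2 + √5 + 3*(-6))*41) = -1522/(1681 - 15*(2 + √5 - 18) - 615 + (2 + √5 - 18)*41) = -1522/(1681 - 15*(-16 + √5) - 615 + (-16 + √5)*41) = -1522/(1681 + (240 - 15*√5) - 615 + (-656 + 41*√5)) = -1522/(650 + 26*√5)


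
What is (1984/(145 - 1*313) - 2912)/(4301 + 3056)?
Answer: -61400/154497 ≈ -0.39742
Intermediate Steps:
(1984/(145 - 1*313) - 2912)/(4301 + 3056) = (1984/(145 - 313) - 2912)/7357 = (1984/(-168) - 2912)*(1/7357) = (1984*(-1/168) - 2912)*(1/7357) = (-248/21 - 2912)*(1/7357) = -61400/21*1/7357 = -61400/154497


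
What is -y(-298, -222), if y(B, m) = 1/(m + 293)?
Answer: -1/71 ≈ -0.014085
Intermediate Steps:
y(B, m) = 1/(293 + m)
-y(-298, -222) = -1/(293 - 222) = -1/71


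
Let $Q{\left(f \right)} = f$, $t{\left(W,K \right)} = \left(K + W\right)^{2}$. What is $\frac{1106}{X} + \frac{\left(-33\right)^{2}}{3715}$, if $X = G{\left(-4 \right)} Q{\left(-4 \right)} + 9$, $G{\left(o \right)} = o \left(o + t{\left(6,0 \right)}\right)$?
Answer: $\frac{4676159}{1935515} \approx 2.416$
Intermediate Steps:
$G{\left(o \right)} = o \left(36 + o\right)$ ($G{\left(o \right)} = o \left(o + \left(0 + 6\right)^{2}\right) = o \left(o + 6^{2}\right) = o \left(o + 36\right) = o \left(36 + o\right)$)
$X = 521$ ($X = - 4 \left(36 - 4\right) \left(-4\right) + 9 = \left(-4\right) 32 \left(-4\right) + 9 = \left(-128\right) \left(-4\right) + 9 = 512 + 9 = 521$)
$\frac{1106}{X} + \frac{\left(-33\right)^{2}}{3715} = \frac{1106}{521} + \frac{\left(-33\right)^{2}}{3715} = 1106 \cdot \frac{1}{521} + 1089 \cdot \frac{1}{3715} = \frac{1106}{521} + \frac{1089}{3715} = \frac{4676159}{1935515}$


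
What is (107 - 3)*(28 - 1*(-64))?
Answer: 9568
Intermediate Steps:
(107 - 3)*(28 - 1*(-64)) = 104*(28 + 64) = 104*92 = 9568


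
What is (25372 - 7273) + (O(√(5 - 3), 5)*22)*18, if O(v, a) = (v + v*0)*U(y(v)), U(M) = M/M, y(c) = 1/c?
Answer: 18099 + 396*√2 ≈ 18659.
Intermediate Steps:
U(M) = 1
O(v, a) = v (O(v, a) = (v + v*0)*1 = (v + 0)*1 = v*1 = v)
(25372 - 7273) + (O(√(5 - 3), 5)*22)*18 = (25372 - 7273) + (√(5 - 3)*22)*18 = 18099 + (√2*22)*18 = 18099 + (22*√2)*18 = 18099 + 396*√2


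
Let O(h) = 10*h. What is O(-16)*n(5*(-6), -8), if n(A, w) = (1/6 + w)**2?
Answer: -88360/9 ≈ -9817.8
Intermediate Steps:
n(A, w) = (1/6 + w)**2
O(-16)*n(5*(-6), -8) = (10*(-16))*((1 + 6*(-8))**2/36) = -40*(1 - 48)**2/9 = -40*(-47)**2/9 = -40*2209/9 = -160*2209/36 = -88360/9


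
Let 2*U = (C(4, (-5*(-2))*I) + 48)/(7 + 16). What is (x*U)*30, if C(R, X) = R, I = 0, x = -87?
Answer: -67860/23 ≈ -2950.4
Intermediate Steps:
U = 26/23 (U = ((4 + 48)/(7 + 16))/2 = (52/23)/2 = (52*(1/23))/2 = (1/2)*(52/23) = 26/23 ≈ 1.1304)
(x*U)*30 = -87*26/23*30 = -2262/23*30 = -67860/23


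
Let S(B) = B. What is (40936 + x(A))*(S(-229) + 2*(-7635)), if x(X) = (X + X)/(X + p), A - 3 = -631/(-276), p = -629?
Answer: -109220287506198/172145 ≈ -6.3447e+8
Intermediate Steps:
A = 1459/276 (A = 3 - 631/(-276) = 3 - 631*(-1/276) = 3 + 631/276 = 1459/276 ≈ 5.2862)
x(X) = 2*X/(-629 + X) (x(X) = (X + X)/(X - 629) = (2*X)/(-629 + X) = 2*X/(-629 + X))
(40936 + x(A))*(S(-229) + 2*(-7635)) = (40936 + 2*(1459/276)/(-629 + 1459/276))*(-229 + 2*(-7635)) = (40936 + 2*(1459/276)/(-172145/276))*(-229 - 15270) = (40936 + 2*(1459/276)*(-276/172145))*(-15499) = (40936 - 2918/172145)*(-15499) = (7046924802/172145)*(-15499) = -109220287506198/172145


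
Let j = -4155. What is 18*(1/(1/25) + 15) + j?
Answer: -3435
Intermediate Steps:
18*(1/(1/25) + 15) + j = 18*(1/(1/25) + 15) - 4155 = 18*(25 + 15) - 4155 = 18*40 - 4155 = 720 - 4155 = -3435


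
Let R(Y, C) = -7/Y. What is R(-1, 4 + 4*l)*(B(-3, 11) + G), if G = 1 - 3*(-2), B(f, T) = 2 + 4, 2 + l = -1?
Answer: 91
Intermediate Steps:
l = -3 (l = -2 - 1 = -3)
B(f, T) = 6
G = 7 (G = 1 + 6 = 7)
R(-1, 4 + 4*l)*(B(-3, 11) + G) = (-7/(-1))*(6 + 7) = -7*(-1)*13 = 7*13 = 91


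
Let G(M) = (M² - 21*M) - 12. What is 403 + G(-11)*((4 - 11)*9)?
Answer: -21017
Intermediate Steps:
G(M) = -12 + M² - 21*M
403 + G(-11)*((4 - 11)*9) = 403 + (-12 + (-11)² - 21*(-11))*((4 - 11)*9) = 403 + (-12 + 121 + 231)*(-7*9) = 403 + 340*(-63) = 403 - 21420 = -21017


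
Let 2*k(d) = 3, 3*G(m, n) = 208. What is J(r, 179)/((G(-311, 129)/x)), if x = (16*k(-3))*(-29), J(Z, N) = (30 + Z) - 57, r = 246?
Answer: -57159/26 ≈ -2198.4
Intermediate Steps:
G(m, n) = 208/3 (G(m, n) = (⅓)*208 = 208/3)
k(d) = 3/2 (k(d) = (½)*3 = 3/2)
J(Z, N) = -27 + Z
x = -696 (x = (16*(3/2))*(-29) = 24*(-29) = -696)
J(r, 179)/((G(-311, 129)/x)) = (-27 + 246)/(((208/3)/(-696))) = 219/(((208/3)*(-1/696))) = 219/(-26/261) = 219*(-261/26) = -57159/26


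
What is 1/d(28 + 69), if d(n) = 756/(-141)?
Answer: -47/252 ≈ -0.18651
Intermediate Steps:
d(n) = -252/47 (d(n) = 756*(-1/141) = -252/47)
1/d(28 + 69) = 1/(-252/47) = -47/252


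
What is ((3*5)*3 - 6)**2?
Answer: 1521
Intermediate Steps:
((3*5)*3 - 6)**2 = (15*3 - 6)**2 = (45 - 6)**2 = 39**2 = 1521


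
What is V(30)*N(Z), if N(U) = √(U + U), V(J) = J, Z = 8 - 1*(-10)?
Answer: 180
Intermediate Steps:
Z = 18 (Z = 8 + 10 = 18)
N(U) = √2*√U (N(U) = √(2*U) = √2*√U)
V(30)*N(Z) = 30*(√2*√18) = 30*(√2*(3*√2)) = 30*6 = 180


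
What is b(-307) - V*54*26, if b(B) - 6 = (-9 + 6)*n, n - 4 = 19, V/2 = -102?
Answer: 286353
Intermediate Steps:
V = -204 (V = 2*(-102) = -204)
n = 23 (n = 4 + 19 = 23)
b(B) = -63 (b(B) = 6 + (-9 + 6)*23 = 6 - 3*23 = 6 - 69 = -63)
b(-307) - V*54*26 = -63 - (-204*54)*26 = -63 - (-11016)*26 = -63 - 1*(-286416) = -63 + 286416 = 286353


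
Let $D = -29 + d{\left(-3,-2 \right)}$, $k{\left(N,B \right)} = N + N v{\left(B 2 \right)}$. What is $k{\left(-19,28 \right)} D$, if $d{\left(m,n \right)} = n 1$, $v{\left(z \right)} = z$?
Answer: $33573$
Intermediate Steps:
$d{\left(m,n \right)} = n$
$k{\left(N,B \right)} = N + 2 B N$ ($k{\left(N,B \right)} = N + N B 2 = N + N 2 B = N + 2 B N$)
$D = -31$ ($D = -29 - 2 = -31$)
$k{\left(-19,28 \right)} D = - 19 \left(1 + 2 \cdot 28\right) \left(-31\right) = - 19 \left(1 + 56\right) \left(-31\right) = \left(-19\right) 57 \left(-31\right) = \left(-1083\right) \left(-31\right) = 33573$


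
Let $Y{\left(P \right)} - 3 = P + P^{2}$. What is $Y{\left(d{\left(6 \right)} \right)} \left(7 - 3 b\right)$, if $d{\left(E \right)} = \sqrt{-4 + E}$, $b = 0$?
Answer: $35 + 7 \sqrt{2} \approx 44.899$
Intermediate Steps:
$Y{\left(P \right)} = 3 + P + P^{2}$ ($Y{\left(P \right)} = 3 + \left(P + P^{2}\right) = 3 + P + P^{2}$)
$Y{\left(d{\left(6 \right)} \right)} \left(7 - 3 b\right) = \left(3 + \sqrt{-4 + 6} + \left(\sqrt{-4 + 6}\right)^{2}\right) \left(7 - 0\right) = \left(3 + \sqrt{2} + \left(\sqrt{2}\right)^{2}\right) \left(7 + 0\right) = \left(3 + \sqrt{2} + 2\right) 7 = \left(5 + \sqrt{2}\right) 7 = 35 + 7 \sqrt{2}$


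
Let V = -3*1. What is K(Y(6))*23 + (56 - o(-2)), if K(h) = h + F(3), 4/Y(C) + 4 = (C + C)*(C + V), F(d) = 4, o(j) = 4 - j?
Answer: 1159/8 ≈ 144.88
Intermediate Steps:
V = -3
Y(C) = 4/(-4 + 2*C*(-3 + C)) (Y(C) = 4/(-4 + (C + C)*(C - 3)) = 4/(-4 + (2*C)*(-3 + C)) = 4/(-4 + 2*C*(-3 + C)))
K(h) = 4 + h (K(h) = h + 4 = 4 + h)
K(Y(6))*23 + (56 - o(-2)) = (4 + 2/(-2 + 6² - 3*6))*23 + (56 - (4 - 1*(-2))) = (4 + 2/(-2 + 36 - 18))*23 + (56 - (4 + 2)) = (4 + 2/16)*23 + (56 - 1*6) = (4 + 2*(1/16))*23 + (56 - 6) = (4 + ⅛)*23 + 50 = (33/8)*23 + 50 = 759/8 + 50 = 1159/8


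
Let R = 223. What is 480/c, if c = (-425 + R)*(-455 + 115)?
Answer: 12/1717 ≈ 0.0069889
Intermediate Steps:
c = 68680 (c = (-425 + 223)*(-455 + 115) = -202*(-340) = 68680)
480/c = 480/68680 = 480*(1/68680) = 12/1717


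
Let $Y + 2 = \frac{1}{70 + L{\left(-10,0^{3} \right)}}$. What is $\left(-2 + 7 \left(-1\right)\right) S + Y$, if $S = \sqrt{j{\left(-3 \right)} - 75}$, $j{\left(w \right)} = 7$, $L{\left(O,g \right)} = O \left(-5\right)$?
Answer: $- \frac{239}{120} - 18 i \sqrt{17} \approx -1.9917 - 74.216 i$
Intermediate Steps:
$L{\left(O,g \right)} = - 5 O$
$Y = - \frac{239}{120}$ ($Y = -2 + \frac{1}{70 - -50} = -2 + \frac{1}{70 + 50} = -2 + \frac{1}{120} = - \frac{239}{120} \approx -1.9917$)
$S = 2 i \sqrt{17}$ ($S = \sqrt{7 - 75} = \sqrt{-68} = 2 i \sqrt{17} \approx 8.2462 i$)
$\left(-2 + 7 \left(-1\right)\right) S + Y = \left(-2 + 7 \left(-1\right)\right) 2 i \sqrt{17} - \frac{239}{120} = \left(-2 - 7\right) 2 i \sqrt{17} - \frac{239}{120} = - 9 \cdot 2 i \sqrt{17} - \frac{239}{120} = - 18 i \sqrt{17} - \frac{239}{120} = - \frac{239}{120} - 18 i \sqrt{17}$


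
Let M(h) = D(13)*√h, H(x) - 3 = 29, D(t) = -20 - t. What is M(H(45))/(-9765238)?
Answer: 66*√2/4882619 ≈ 1.9116e-5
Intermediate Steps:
H(x) = 32 (H(x) = 3 + 29 = 32)
M(h) = -33*√h (M(h) = (-20 - 1*13)*√h = (-20 - 13)*√h = -33*√h)
M(H(45))/(-9765238) = -132*√2/(-9765238) = -132*√2*(-1/9765238) = 66*√2/4882619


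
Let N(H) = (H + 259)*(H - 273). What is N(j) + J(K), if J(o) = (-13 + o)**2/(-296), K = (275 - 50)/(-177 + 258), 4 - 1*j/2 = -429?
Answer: 1999372567/2997 ≈ 6.6713e+5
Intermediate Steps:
j = 866 (j = 8 - 2*(-429) = 8 + 858 = 866)
K = 25/9 (K = 225/81 = 225*(1/81) = 25/9 ≈ 2.7778)
N(H) = (-273 + H)*(259 + H) (N(H) = (259 + H)*(-273 + H) = (-273 + H)*(259 + H))
J(o) = -(-13 + o)**2/296 (J(o) = (-13 + o)**2*(-1/296) = -(-13 + o)**2/296)
N(j) + J(K) = (-70707 + 866**2 - 14*866) - (-13 + 25/9)**2/296 = (-70707 + 749956 - 12124) - (-92/9)**2/296 = 667125 - 1/296*8464/81 = 667125 - 1058/2997 = 1999372567/2997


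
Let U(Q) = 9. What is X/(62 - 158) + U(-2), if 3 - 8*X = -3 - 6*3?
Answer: 287/32 ≈ 8.9688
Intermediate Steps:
X = 3 (X = 3/8 - (-3 - 6*3)/8 = 3/8 - (-3 - 18)/8 = 3/8 - ⅛*(-21) = 3/8 + 21/8 = 3)
X/(62 - 158) + U(-2) = 3/(62 - 158) + 9 = 3/(-96) + 9 = -1/96*3 + 9 = -1/32 + 9 = 287/32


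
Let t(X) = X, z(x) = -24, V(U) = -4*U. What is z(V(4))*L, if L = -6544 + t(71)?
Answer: 155352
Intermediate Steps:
L = -6473 (L = -6544 + 71 = -6473)
z(V(4))*L = -24*(-6473) = 155352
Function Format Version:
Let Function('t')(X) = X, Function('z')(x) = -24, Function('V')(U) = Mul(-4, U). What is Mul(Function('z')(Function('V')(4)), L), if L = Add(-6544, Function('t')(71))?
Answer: 155352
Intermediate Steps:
L = -6473 (L = Add(-6544, 71) = -6473)
Mul(Function('z')(Function('V')(4)), L) = Mul(-24, -6473) = 155352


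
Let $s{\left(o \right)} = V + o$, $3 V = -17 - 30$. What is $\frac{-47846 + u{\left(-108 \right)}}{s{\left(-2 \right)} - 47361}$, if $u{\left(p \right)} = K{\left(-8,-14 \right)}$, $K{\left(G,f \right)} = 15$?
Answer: $\frac{143493}{142136} \approx 1.0095$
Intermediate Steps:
$V = - \frac{47}{3}$ ($V = \frac{-17 - 30}{3} = \frac{1}{3} \left(-47\right) = - \frac{47}{3} \approx -15.667$)
$s{\left(o \right)} = - \frac{47}{3} + o$
$u{\left(p \right)} = 15$
$\frac{-47846 + u{\left(-108 \right)}}{s{\left(-2 \right)} - 47361} = \frac{-47846 + 15}{\left(- \frac{47}{3} - 2\right) - 47361} = - \frac{47831}{- \frac{53}{3} - 47361} = - \frac{47831}{- \frac{142136}{3}} = \left(-47831\right) \left(- \frac{3}{142136}\right) = \frac{143493}{142136}$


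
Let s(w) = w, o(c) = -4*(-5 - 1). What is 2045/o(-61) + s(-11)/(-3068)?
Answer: 1568581/18408 ≈ 85.212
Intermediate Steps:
o(c) = 24 (o(c) = -4*(-6) = 24)
2045/o(-61) + s(-11)/(-3068) = 2045/24 - 11/(-3068) = 2045*(1/24) - 11*(-1/3068) = 2045/24 + 11/3068 = 1568581/18408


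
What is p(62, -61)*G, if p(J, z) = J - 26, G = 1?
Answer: 36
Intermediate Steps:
p(J, z) = -26 + J
p(62, -61)*G = (-26 + 62)*1 = 36*1 = 36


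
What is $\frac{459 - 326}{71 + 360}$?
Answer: $\frac{133}{431} \approx 0.30858$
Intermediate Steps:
$\frac{459 - 326}{71 + 360} = \frac{133}{431}$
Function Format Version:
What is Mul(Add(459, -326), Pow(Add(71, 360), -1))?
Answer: Rational(133, 431) ≈ 0.30858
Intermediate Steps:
Mul(Add(459, -326), Pow(Add(71, 360), -1)) = Mul(133, Pow(431, -1)) = Mul(133, Rational(1, 431)) = Rational(133, 431)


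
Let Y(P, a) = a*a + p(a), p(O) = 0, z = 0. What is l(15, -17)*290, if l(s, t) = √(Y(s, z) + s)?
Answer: 290*√15 ≈ 1123.2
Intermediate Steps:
Y(P, a) = a² (Y(P, a) = a*a + 0 = a² + 0 = a²)
l(s, t) = √s (l(s, t) = √(0² + s) = √(0 + s) = √s)
l(15, -17)*290 = √15*290 = 290*√15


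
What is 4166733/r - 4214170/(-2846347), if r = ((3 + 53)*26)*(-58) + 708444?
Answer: 14489593197671/1776109142612 ≈ 8.1581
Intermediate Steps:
r = 623996 (r = (56*26)*(-58) + 708444 = 1456*(-58) + 708444 = -84448 + 708444 = 623996)
4166733/r - 4214170/(-2846347) = 4166733/623996 - 4214170/(-2846347) = 4166733*(1/623996) - 4214170*(-1/2846347) = 4166733/623996 + 4214170/2846347 = 14489593197671/1776109142612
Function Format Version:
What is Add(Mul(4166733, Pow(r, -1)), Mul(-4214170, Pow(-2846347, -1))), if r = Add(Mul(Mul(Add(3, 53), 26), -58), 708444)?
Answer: Rational(14489593197671, 1776109142612) ≈ 8.1581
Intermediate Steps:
r = 623996 (r = Add(Mul(Mul(56, 26), -58), 708444) = Add(Mul(1456, -58), 708444) = Add(-84448, 708444) = 623996)
Add(Mul(4166733, Pow(r, -1)), Mul(-4214170, Pow(-2846347, -1))) = Add(Mul(4166733, Pow(623996, -1)), Mul(-4214170, Pow(-2846347, -1))) = Add(Mul(4166733, Rational(1, 623996)), Mul(-4214170, Rational(-1, 2846347))) = Add(Rational(4166733, 623996), Rational(4214170, 2846347)) = Rational(14489593197671, 1776109142612)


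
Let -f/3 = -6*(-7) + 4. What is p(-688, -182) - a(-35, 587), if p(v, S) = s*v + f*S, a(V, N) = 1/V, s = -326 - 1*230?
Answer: 14267541/35 ≈ 4.0764e+5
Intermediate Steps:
s = -556 (s = -326 - 230 = -556)
f = -138 (f = -3*(-6*(-7) + 4) = -3*(42 + 4) = -3*46 = -138)
p(v, S) = -556*v - 138*S
p(-688, -182) - a(-35, 587) = (-556*(-688) - 138*(-182)) - 1/(-35) = (382528 + 25116) - 1*(-1/35) = 407644 + 1/35 = 14267541/35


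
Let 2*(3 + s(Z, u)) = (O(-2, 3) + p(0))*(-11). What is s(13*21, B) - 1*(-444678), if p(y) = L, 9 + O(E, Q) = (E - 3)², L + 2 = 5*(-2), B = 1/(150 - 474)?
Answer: 444653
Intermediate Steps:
B = -1/324 (B = 1/(-324) = -1/324 ≈ -0.0030864)
L = -12 (L = -2 + 5*(-2) = -2 - 10 = -12)
O(E, Q) = -9 + (-3 + E)² (O(E, Q) = -9 + (E - 3)² = -9 + (-3 + E)²)
p(y) = -12
s(Z, u) = -25 (s(Z, u) = -3 + ((-2*(-6 - 2) - 12)*(-11))/2 = -3 + ((-2*(-8) - 12)*(-11))/2 = -3 + ((16 - 12)*(-11))/2 = -3 + (4*(-11))/2 = -3 + (½)*(-44) = -3 - 22 = -25)
s(13*21, B) - 1*(-444678) = -25 - 1*(-444678) = -25 + 444678 = 444653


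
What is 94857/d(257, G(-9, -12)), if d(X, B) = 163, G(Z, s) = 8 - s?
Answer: 94857/163 ≈ 581.94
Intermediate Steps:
94857/d(257, G(-9, -12)) = 94857/163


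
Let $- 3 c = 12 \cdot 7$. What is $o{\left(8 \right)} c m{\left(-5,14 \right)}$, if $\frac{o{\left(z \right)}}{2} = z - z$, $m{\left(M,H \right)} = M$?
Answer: $0$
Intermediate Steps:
$c = -28$ ($c = - \frac{12 \cdot 7}{3} = \left(- \frac{1}{3}\right) 84 = -28$)
$o{\left(z \right)} = 0$ ($o{\left(z \right)} = 2 \left(z - z\right) = 2 \cdot 0 = 0$)
$o{\left(8 \right)} c m{\left(-5,14 \right)} = 0 \left(-28\right) \left(-5\right) = 0 \left(-5\right) = 0$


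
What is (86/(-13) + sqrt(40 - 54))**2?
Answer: 5030/169 - 172*I*sqrt(14)/13 ≈ 29.763 - 49.505*I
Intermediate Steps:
(86/(-13) + sqrt(40 - 54))**2 = (86*(-1/13) + sqrt(-14))**2 = (-86/13 + I*sqrt(14))**2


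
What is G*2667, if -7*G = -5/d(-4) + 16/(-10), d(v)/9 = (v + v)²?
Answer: 588391/960 ≈ 612.91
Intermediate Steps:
d(v) = 36*v² (d(v) = 9*(v + v)² = 9*(2*v)² = 9*(4*v²) = 36*v²)
G = 4633/20160 (G = -(-5/(36*(-4)²) + 16/(-10))/7 = -(-5/(36*16) + 16*(-⅒))/7 = -(-5/576 - 8/5)/7 = -⅐*(-4633/2880) = 4633/20160 ≈ 0.22981)
G*2667 = (4633/20160)*2667 = 588391/960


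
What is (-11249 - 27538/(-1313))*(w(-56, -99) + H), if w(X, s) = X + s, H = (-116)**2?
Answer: -196088649099/1313 ≈ -1.4934e+8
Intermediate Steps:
H = 13456
(-11249 - 27538/(-1313))*(w(-56, -99) + H) = (-11249 - 27538/(-1313))*((-56 - 99) + 13456) = (-11249 - 27538*(-1/1313))*(-155 + 13456) = (-11249 + 27538/1313)*13301 = -14742399/1313*13301 = -196088649099/1313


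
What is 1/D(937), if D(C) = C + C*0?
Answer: 1/937 ≈ 0.0010672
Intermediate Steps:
D(C) = C (D(C) = C + 0 = C)
1/D(937) = 1/937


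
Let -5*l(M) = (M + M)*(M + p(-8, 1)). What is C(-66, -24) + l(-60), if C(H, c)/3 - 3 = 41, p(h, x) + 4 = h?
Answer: -1596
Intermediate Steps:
p(h, x) = -4 + h
C(H, c) = 132 (C(H, c) = 9 + 3*41 = 9 + 123 = 132)
l(M) = -2*M*(-12 + M)/5 (l(M) = -(M + M)*(M + (-4 - 8))/5 = -2*M*(M - 12)/5 = -2*M*(-12 + M)/5)
C(-66, -24) + l(-60) = 132 + (2/5)*(-60)*(12 - 1*(-60)) = 132 + (2/5)*(-60)*(12 + 60) = 132 + (2/5)*(-60)*72 = 132 - 1728 = -1596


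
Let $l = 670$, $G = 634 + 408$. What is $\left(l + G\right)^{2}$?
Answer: $2930944$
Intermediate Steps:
$G = 1042$
$\left(l + G\right)^{2} = \left(670 + 1042\right)^{2} = 1712^{2} = 2930944$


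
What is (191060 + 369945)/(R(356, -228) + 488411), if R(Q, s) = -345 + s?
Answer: 19345/16822 ≈ 1.1500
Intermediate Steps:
(191060 + 369945)/(R(356, -228) + 488411) = (191060 + 369945)/((-345 - 228) + 488411) = 561005/(-573 + 488411) = 561005/487838 = 561005*(1/487838) = 19345/16822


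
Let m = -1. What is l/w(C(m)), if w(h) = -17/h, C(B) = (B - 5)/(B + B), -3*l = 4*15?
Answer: 60/17 ≈ 3.5294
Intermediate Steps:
l = -20 (l = -4*15/3 = -1/3*60 = -20)
C(B) = (-5 + B)/(2*B) (C(B) = (-5 + B)/((2*B)) = (-5 + B)*(1/(2*B)) = (-5 + B)/(2*B))
l/w(C(m)) = -20/((-17*(-2/(-5 - 1)))) = -20/((-17/((1/2)*(-1)*(-6)))) = -20/((-17/3)) = -20/((-17*1/3)) = -20/(-17/3) = -20*(-3/17) = 60/17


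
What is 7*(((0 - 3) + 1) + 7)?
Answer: 35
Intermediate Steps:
7*(((0 - 3) + 1) + 7) = 7*((-3 + 1) + 7) = 7*(-2 + 7) = 7*5 = 35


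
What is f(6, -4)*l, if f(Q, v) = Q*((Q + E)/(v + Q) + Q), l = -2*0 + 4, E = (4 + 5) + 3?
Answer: 360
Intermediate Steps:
E = 12 (E = 9 + 3 = 12)
l = 4 (l = 0 + 4 = 4)
f(Q, v) = Q*(Q + (12 + Q)/(Q + v)) (f(Q, v) = Q*((Q + 12)/(v + Q) + Q) = Q*((12 + Q)/(Q + v) + Q) = Q*(Q + (12 + Q)/(Q + v)))
f(6, -4)*l = (6*(12 + 6 + 6**2 + 6*(-4))/(6 - 4))*4 = (6*(12 + 6 + 36 - 24)/2)*4 = (6*(1/2)*30)*4 = 90*4 = 360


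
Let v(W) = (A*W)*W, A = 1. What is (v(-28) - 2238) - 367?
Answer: -1821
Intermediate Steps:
v(W) = W**2 (v(W) = (1*W)*W = W*W = W**2)
(v(-28) - 2238) - 367 = ((-28)**2 - 2238) - 367 = (784 - 2238) - 367 = -1454 - 367 = -1821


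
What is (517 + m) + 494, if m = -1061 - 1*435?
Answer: -485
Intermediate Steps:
m = -1496 (m = -1061 - 435 = -1496)
(517 + m) + 494 = (517 - 1496) + 494 = -979 + 494 = -485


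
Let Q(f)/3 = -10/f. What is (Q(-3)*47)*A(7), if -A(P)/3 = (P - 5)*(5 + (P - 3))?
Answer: -25380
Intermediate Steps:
A(P) = -3*(-5 + P)*(2 + P) (A(P) = -3*(P - 5)*(5 + (P - 3)) = -3*(-5 + P)*(5 + (-3 + P)) = -3*(-5 + P)*(2 + P))
Q(f) = -30/f (Q(f) = 3*(-10/f) = -30/f)
(Q(-3)*47)*A(7) = (-30/(-3)*47)*(30 - 3*7² + 9*7) = (-30*(-⅓)*47)*(30 - 3*49 + 63) = (10*47)*(30 - 147 + 63) = 470*(-54) = -25380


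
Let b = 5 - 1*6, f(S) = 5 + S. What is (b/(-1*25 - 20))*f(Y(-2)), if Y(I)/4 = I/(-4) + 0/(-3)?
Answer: 7/45 ≈ 0.15556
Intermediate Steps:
Y(I) = -I (Y(I) = 4*(I/(-4) + 0/(-3)) = 4*(I*(-¼) + 0*(-⅓)) = 4*(-I/4 + 0) = 4*(-I/4) = -I)
b = -1 (b = 5 - 6 = -1)
(b/(-1*25 - 20))*f(Y(-2)) = (-1/(-1*25 - 20))*(5 - 1*(-2)) = (-1/(-25 - 20))*(5 + 2) = -1/(-45)*7 = -1*(-1/45)*7 = (1/45)*7 = 7/45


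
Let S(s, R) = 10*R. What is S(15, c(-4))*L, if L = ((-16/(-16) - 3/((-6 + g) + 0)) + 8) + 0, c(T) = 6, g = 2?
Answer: 585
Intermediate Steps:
L = 39/4 (L = ((-16/(-16) - 3/((-6 + 2) + 0)) + 8) + 0 = ((-16*(-1/16) - 3/(-4 + 0)) + 8) + 0 = ((1 - 3/(-4)) + 8) + 0 = ((1 - 3*(-¼)) + 8) + 0 = ((1 + ¾) + 8) + 0 = (7/4 + 8) + 0 = 39/4 + 0 = 39/4 ≈ 9.7500)
S(15, c(-4))*L = (10*6)*(39/4) = 60*(39/4) = 585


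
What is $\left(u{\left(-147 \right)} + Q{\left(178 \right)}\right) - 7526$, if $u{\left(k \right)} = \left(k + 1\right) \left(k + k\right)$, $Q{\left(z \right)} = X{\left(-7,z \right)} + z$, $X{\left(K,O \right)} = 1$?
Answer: $35577$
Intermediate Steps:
$Q{\left(z \right)} = 1 + z$
$u{\left(k \right)} = 2 k \left(1 + k\right)$ ($u{\left(k \right)} = \left(1 + k\right) 2 k = 2 k \left(1 + k\right)$)
$\left(u{\left(-147 \right)} + Q{\left(178 \right)}\right) - 7526 = \left(2 \left(-147\right) \left(1 - 147\right) + \left(1 + 178\right)\right) - 7526 = \left(2 \left(-147\right) \left(-146\right) + 179\right) - 7526 = \left(42924 + 179\right) - 7526 = 43103 - 7526 = 35577$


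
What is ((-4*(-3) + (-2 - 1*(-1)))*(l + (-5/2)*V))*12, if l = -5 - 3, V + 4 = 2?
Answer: -396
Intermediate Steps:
V = -2 (V = -4 + 2 = -2)
l = -8
((-4*(-3) + (-2 - 1*(-1)))*(l + (-5/2)*V))*12 = ((-4*(-3) + (-2 - 1*(-1)))*(-8 - 5/2*(-2)))*12 = ((12 + (-2 + 1))*(-8 - 5*½*(-2)))*12 = ((12 - 1)*(-8 - 5/2*(-2)))*12 = (11*(-8 + 5))*12 = (11*(-3))*12 = -33*12 = -396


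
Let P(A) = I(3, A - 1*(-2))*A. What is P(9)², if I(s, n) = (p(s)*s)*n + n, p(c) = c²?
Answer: 7683984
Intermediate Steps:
I(s, n) = n + n*s³ (I(s, n) = (s²*s)*n + n = s³*n + n = n*s³ + n = n + n*s³)
P(A) = A*(56 + 28*A) (P(A) = ((A - 1*(-2))*(1 + 3³))*A = ((A + 2)*(1 + 27))*A = ((2 + A)*28)*A = (56 + 28*A)*A = A*(56 + 28*A))
P(9)² = (28*9*(2 + 9))² = (28*9*11)² = 2772² = 7683984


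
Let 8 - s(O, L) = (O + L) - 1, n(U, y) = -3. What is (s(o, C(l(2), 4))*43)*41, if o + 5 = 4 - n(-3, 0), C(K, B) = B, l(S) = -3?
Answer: 5289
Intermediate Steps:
o = 2 (o = -5 + (4 - 1*(-3)) = -5 + (4 + 3) = -5 + 7 = 2)
s(O, L) = 9 - L - O (s(O, L) = 8 - ((O + L) - 1) = 8 - ((L + O) - 1) = 8 - (-1 + L + O) = 8 + (1 - L - O) = 9 - L - O)
(s(o, C(l(2), 4))*43)*41 = ((9 - 1*4 - 1*2)*43)*41 = ((9 - 4 - 2)*43)*41 = (3*43)*41 = 129*41 = 5289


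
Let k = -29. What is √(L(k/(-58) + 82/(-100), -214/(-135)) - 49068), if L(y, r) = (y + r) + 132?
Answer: I*√99092838/45 ≈ 221.21*I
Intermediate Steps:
L(y, r) = 132 + r + y (L(y, r) = (r + y) + 132 = 132 + r + y)
√(L(k/(-58) + 82/(-100), -214/(-135)) - 49068) = √((132 - 214/(-135) + (-29/(-58) + 82/(-100))) - 49068) = √((132 - 214*(-1/135) + (-29*(-1/58) + 82*(-1/100))) - 49068) = √((132 + 214/135 + (½ - 41/50)) - 49068) = √((132 + 214/135 - 8/25) - 49068) = √(89954/675 - 49068) = √(-33030946/675) = I*√99092838/45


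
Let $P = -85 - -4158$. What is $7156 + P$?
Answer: $11229$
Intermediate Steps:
$P = 4073$ ($P = -85 + 4158 = 4073$)
$7156 + P = 7156 + 4073 = 11229$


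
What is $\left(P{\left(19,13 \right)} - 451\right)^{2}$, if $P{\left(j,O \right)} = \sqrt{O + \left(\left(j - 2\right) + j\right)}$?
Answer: $197136$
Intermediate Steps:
$P{\left(j,O \right)} = \sqrt{-2 + O + 2 j}$ ($P{\left(j,O \right)} = \sqrt{O + \left(\left(-2 + j\right) + j\right)} = \sqrt{O + \left(-2 + 2 j\right)} = \sqrt{-2 + O + 2 j}$)
$\left(P{\left(19,13 \right)} - 451\right)^{2} = \left(\sqrt{-2 + 13 + 2 \cdot 19} - 451\right)^{2} = \left(\sqrt{-2 + 13 + 38} - 451\right)^{2} = \left(\sqrt{49} - 451\right)^{2} = \left(7 - 451\right)^{2} = \left(-444\right)^{2} = 197136$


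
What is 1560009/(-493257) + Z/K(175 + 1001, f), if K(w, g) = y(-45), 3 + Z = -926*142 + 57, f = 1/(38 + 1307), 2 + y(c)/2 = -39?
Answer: 10784132138/6741179 ≈ 1599.7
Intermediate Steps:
y(c) = -82 (y(c) = -4 + 2*(-39) = -4 - 78 = -82)
f = 1/1345 ≈ 0.00074349
Z = -131438 (Z = -3 + (-926*142 + 57) = -3 + (-131492 + 57) = -3 - 131435 = -131438)
K(w, g) = -82
1560009/(-493257) + Z/K(175 + 1001, f) = 1560009/(-493257) - 131438/(-82) = 1560009*(-1/493257) - 131438*(-1/82) = -520003/164419 + 65719/41 = 10784132138/6741179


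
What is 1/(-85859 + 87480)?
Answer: 1/1621 ≈ 0.00061690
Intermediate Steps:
1/(-85859 + 87480) = 1/1621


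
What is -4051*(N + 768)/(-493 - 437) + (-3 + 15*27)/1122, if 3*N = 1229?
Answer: 2676565151/521730 ≈ 5130.2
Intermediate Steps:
N = 1229/3 (N = (⅓)*1229 = 1229/3 ≈ 409.67)
-4051*(N + 768)/(-493 - 437) + (-3 + 15*27)/1122 = -4051*(1229/3 + 768)/(-493 - 437) + (-3 + 15*27)/1122 = -4051/((-930/3533/3)) + (-3 + 405)*(1/1122) = -4051/((-930*3/3533)) + 402*(1/1122) = -4051/(-2790/3533) + 67/187 = -4051*(-3533/2790) + 67/187 = 14312183/2790 + 67/187 = 2676565151/521730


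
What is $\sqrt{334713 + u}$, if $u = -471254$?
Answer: $i \sqrt{136541} \approx 369.51 i$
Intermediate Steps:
$\sqrt{334713 + u} = \sqrt{334713 - 471254} = \sqrt{-136541} = i \sqrt{136541}$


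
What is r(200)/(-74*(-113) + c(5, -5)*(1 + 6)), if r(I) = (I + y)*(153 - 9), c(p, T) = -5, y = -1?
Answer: 28656/8327 ≈ 3.4413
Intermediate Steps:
r(I) = -144 + 144*I (r(I) = (I - 1)*(153 - 9) = (-1 + I)*144 = -144 + 144*I)
r(200)/(-74*(-113) + c(5, -5)*(1 + 6)) = (-144 + 144*200)/(-74*(-113) - 5*(1 + 6)) = (-144 + 28800)/(8362 - 5*7) = 28656/(8362 - 35) = 28656/8327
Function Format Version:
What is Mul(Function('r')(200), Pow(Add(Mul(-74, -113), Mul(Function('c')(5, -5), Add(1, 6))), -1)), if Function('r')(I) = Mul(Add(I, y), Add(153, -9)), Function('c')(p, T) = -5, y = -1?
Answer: Rational(28656, 8327) ≈ 3.4413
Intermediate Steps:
Function('r')(I) = Add(-144, Mul(144, I)) (Function('r')(I) = Mul(Add(I, -1), Add(153, -9)) = Mul(Add(-1, I), 144) = Add(-144, Mul(144, I)))
Mul(Function('r')(200), Pow(Add(Mul(-74, -113), Mul(Function('c')(5, -5), Add(1, 6))), -1)) = Mul(Add(-144, Mul(144, 200)), Pow(Add(Mul(-74, -113), Mul(-5, Add(1, 6))), -1)) = Mul(Add(-144, 28800), Pow(Add(8362, Mul(-5, 7)), -1)) = Mul(28656, Pow(Add(8362, -35), -1)) = Mul(28656, Pow(8327, -1)) = Mul(28656, Rational(1, 8327)) = Rational(28656, 8327)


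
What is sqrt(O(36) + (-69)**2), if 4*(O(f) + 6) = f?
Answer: 2*sqrt(1191) ≈ 69.022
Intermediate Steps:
O(f) = -6 + f/4
sqrt(O(36) + (-69)**2) = sqrt((-6 + (1/4)*36) + (-69)**2) = sqrt((-6 + 9) + 4761) = sqrt(3 + 4761) = sqrt(4764) = 2*sqrt(1191)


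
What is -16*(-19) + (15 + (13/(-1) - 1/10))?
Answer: 3059/10 ≈ 305.90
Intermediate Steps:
-16*(-19) + (15 + (13/(-1) - 1/10)) = 304 + (15 + (13*(-1) - 1*1/10)) = 304 + (15 + (-13 - 1/10)) = 304 + (15 - 131/10) = 304 + 19/10 = 3059/10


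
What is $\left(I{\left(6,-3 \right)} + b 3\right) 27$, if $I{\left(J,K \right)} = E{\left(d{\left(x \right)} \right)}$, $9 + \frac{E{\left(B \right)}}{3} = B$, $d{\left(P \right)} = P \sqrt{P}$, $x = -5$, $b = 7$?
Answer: $-162 - 405 i \sqrt{5} \approx -162.0 - 905.61 i$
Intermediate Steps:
$d{\left(P \right)} = P^{\frac{3}{2}}$
$E{\left(B \right)} = -27 + 3 B$
$I{\left(J,K \right)} = -27 - 15 i \sqrt{5}$ ($I{\left(J,K \right)} = -27 + 3 \left(-5\right)^{\frac{3}{2}} = -27 + 3 \left(- 5 i \sqrt{5}\right) = -27 - 15 i \sqrt{5}$)
$\left(I{\left(6,-3 \right)} + b 3\right) 27 = \left(\left(-27 - 15 i \sqrt{5}\right) + 7 \cdot 3\right) 27 = \left(\left(-27 - 15 i \sqrt{5}\right) + 21\right) 27 = \left(-6 - 15 i \sqrt{5}\right) 27 = -162 - 405 i \sqrt{5}$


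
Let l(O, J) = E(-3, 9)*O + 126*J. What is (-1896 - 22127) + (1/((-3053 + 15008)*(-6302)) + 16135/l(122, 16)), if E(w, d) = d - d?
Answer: -86846384858513/3616339680 ≈ -24015.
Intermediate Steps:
E(w, d) = 0
l(O, J) = 126*J (l(O, J) = 0*O + 126*J = 0 + 126*J = 126*J)
(-1896 - 22127) + (1/((-3053 + 15008)*(-6302)) + 16135/l(122, 16)) = (-1896 - 22127) + (1/((-3053 + 15008)*(-6302)) + 16135/((126*16))) = -24023 + (-1/6302/11955 + 16135/2016) = -24023 + ((1/11955)*(-1/6302) + 16135*(1/2016)) = -24023 + (-1/75340410 + 2305/288) = -24023 + 28943274127/3616339680 = -86846384858513/3616339680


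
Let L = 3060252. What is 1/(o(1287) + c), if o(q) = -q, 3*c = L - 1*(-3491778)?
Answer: 1/2182723 ≈ 4.5814e-7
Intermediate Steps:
c = 2184010 (c = (3060252 - 1*(-3491778))/3 = (3060252 + 3491778)/3 = (⅓)*6552030 = 2184010)
1/(o(1287) + c) = 1/(-1*1287 + 2184010) = 1/(-1287 + 2184010) = 1/2182723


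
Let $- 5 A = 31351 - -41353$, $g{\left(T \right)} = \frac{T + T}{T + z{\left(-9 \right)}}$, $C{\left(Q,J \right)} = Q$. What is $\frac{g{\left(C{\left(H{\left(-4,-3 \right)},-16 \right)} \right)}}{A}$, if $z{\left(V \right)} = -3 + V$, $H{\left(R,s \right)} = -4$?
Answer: $- \frac{5}{145408} \approx -3.4386 \cdot 10^{-5}$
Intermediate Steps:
$g{\left(T \right)} = \frac{2 T}{-12 + T}$ ($g{\left(T \right)} = \frac{T + T}{T - 12} = \frac{2 T}{T - 12} = \frac{2 T}{-12 + T}$)
$A = - \frac{72704}{5}$ ($A = - \frac{31351 - -41353}{5} = - \frac{31351 + 41353}{5} = \left(- \frac{1}{5}\right) 72704 = - \frac{72704}{5} \approx -14541.0$)
$\frac{g{\left(C{\left(H{\left(-4,-3 \right)},-16 \right)} \right)}}{A} = \frac{2 \left(-4\right) \frac{1}{-12 - 4}}{- \frac{72704}{5}} = 2 \left(-4\right) \frac{1}{-16} \left(- \frac{5}{72704}\right) = 2 \left(-4\right) \left(- \frac{1}{16}\right) \left(- \frac{5}{72704}\right) = \frac{1}{2} \left(- \frac{5}{72704}\right) = - \frac{5}{145408}$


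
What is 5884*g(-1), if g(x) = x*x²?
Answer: -5884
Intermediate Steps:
g(x) = x³
5884*g(-1) = 5884*(-1)³ = 5884*(-1) = -5884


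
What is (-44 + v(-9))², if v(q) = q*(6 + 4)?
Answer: 17956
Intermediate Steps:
v(q) = 10*q (v(q) = q*10 = 10*q)
(-44 + v(-9))² = (-44 + 10*(-9))² = (-44 - 90)² = (-134)² = 17956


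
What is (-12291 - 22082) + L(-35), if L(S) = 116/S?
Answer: -1203171/35 ≈ -34376.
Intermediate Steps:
(-12291 - 22082) + L(-35) = (-12291 - 22082) + 116/(-35) = -34373 + 116*(-1/35) = -34373 - 116/35 = -1203171/35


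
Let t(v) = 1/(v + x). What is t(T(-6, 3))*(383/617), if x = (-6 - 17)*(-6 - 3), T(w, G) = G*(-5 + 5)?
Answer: 383/127719 ≈ 0.0029988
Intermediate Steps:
T(w, G) = 0 (T(w, G) = G*0 = 0)
x = 207 (x = -23*(-9) = 207)
t(v) = 1/(207 + v) (t(v) = 1/(v + 207) = 1/(207 + v))
t(T(-6, 3))*(383/617) = (383/617)/(207 + 0) = (383*(1/617))/207 = (1/207)*(383/617) = 383/127719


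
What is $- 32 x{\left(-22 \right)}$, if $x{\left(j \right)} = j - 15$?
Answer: $1184$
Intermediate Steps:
$x{\left(j \right)} = -15 + j$
$- 32 x{\left(-22 \right)} = - 32 \left(-15 - 22\right) = \left(-32\right) \left(-37\right) = 1184$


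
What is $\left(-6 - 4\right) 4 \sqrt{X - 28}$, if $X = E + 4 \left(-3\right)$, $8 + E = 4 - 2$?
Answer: $- 40 i \sqrt{46} \approx - 271.29 i$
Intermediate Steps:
$E = -6$ ($E = -8 + \left(4 - 2\right) = -8 + 2 = -6$)
$X = -18$ ($X = -6 + 4 \left(-3\right) = -6 - 12 = -18$)
$\left(-6 - 4\right) 4 \sqrt{X - 28} = \left(-6 - 4\right) 4 \sqrt{-18 - 28} = \left(-10\right) 4 \sqrt{-18 - 28} = - 40 \sqrt{-46} = - 40 i \sqrt{46}$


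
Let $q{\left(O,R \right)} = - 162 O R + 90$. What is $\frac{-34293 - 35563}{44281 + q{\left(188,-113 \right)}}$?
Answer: $- \frac{69856}{3485899} \approx -0.02004$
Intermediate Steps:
$q{\left(O,R \right)} = 90 - 162 O R$ ($q{\left(O,R \right)} = - 162 O R + 90 = 90 - 162 O R$)
$\frac{-34293 - 35563}{44281 + q{\left(188,-113 \right)}} = \frac{-34293 - 35563}{44281 - \left(-90 + 30456 \left(-113\right)\right)} = - \frac{69856}{44281 + \left(90 + 3441528\right)} = - \frac{69856}{44281 + 3441618} = - \frac{69856}{3485899}$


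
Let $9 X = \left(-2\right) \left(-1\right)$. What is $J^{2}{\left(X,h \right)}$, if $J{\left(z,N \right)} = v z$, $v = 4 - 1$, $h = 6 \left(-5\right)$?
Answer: $\frac{4}{9} \approx 0.44444$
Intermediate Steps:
$h = -30$
$X = \frac{2}{9}$ ($X = \frac{\left(-2\right) \left(-1\right)}{9} = \frac{1}{9} \cdot 2 = \frac{2}{9} \approx 0.22222$)
$v = 3$ ($v = 4 - 1 = 3$)
$J{\left(z,N \right)} = 3 z$
$J^{2}{\left(X,h \right)} = \left(3 \cdot \frac{2}{9}\right)^{2} = \left(\frac{2}{3}\right)^{2} = \frac{4}{9}$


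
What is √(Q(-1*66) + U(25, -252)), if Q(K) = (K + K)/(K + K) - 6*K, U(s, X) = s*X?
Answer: I*√5903 ≈ 76.831*I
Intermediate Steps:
U(s, X) = X*s
Q(K) = 1 - 6*K (Q(K) = (2*K)/((2*K)) - 6*K = (2*K)*(1/(2*K)) - 6*K = 1 - 6*K)
√(Q(-1*66) + U(25, -252)) = √((1 - (-6)*66) - 252*25) = √((1 - 6*(-66)) - 6300) = √((1 + 396) - 6300) = √(397 - 6300) = √(-5903) = I*√5903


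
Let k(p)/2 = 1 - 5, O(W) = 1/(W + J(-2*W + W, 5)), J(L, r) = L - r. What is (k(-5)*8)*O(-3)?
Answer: 64/5 ≈ 12.800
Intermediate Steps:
O(W) = -⅕ (O(W) = 1/(W + ((-2*W + W) - 1*5)) = 1/(W + (-W - 5)) = 1/(W + (-5 - W)) = 1/(-5) = -⅕)
k(p) = -8 (k(p) = 2*(1 - 5) = 2*(-4) = -8)
(k(-5)*8)*O(-3) = -8*8*(-⅕) = -64*(-⅕) = 64/5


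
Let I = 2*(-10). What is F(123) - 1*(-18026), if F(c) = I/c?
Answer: 2217178/123 ≈ 18026.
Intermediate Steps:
I = -20
F(c) = -20/c
F(123) - 1*(-18026) = -20/123 - 1*(-18026) = -20*1/123 + 18026 = -20/123 + 18026 = 2217178/123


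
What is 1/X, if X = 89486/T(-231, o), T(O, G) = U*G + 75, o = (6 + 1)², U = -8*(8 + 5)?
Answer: -5021/89486 ≈ -0.056109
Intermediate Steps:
U = -104 (U = -8*13 = -104)
o = 49 (o = 7² = 49)
T(O, G) = 75 - 104*G (T(O, G) = -104*G + 75 = 75 - 104*G)
X = -89486/5021 (X = 89486/(75 - 104*49) = 89486/(75 - 5096) = 89486/(-5021) = 89486*(-1/5021) = -89486/5021 ≈ -17.822)
1/X = 1/(-89486/5021) = -5021/89486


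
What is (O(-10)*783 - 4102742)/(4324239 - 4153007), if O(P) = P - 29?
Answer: -4133279/171232 ≈ -24.138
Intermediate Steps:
O(P) = -29 + P
(O(-10)*783 - 4102742)/(4324239 - 4153007) = ((-29 - 10)*783 - 4102742)/(4324239 - 4153007) = (-39*783 - 4102742)/171232 = (-30537 - 4102742)*(1/171232) = -4133279*1/171232 = -4133279/171232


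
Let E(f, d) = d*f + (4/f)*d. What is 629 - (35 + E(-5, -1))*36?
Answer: -4199/5 ≈ -839.80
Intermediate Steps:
E(f, d) = d*f + 4*d/f
629 - (35 + E(-5, -1))*36 = 629 - (35 - 1*(4 + (-5)²)/(-5))*36 = 629 - (35 - 1*(-⅕)*(4 + 25))*36 = 629 - (35 - 1*(-⅕)*29)*36 = 629 - (35 + 29/5)*36 = 629 - 204*36/5 = 629 - 1*7344/5 = 629 - 7344/5 = -4199/5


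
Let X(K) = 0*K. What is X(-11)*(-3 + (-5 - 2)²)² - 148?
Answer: -148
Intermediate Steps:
X(K) = 0
X(-11)*(-3 + (-5 - 2)²)² - 148 = 0*(-3 + (-5 - 2)²)² - 148 = 0*(-3 + (-7)²)² - 148 = 0*(-3 + 49)² - 148 = 0*46² - 148 = 0*2116 - 148 = 0 - 148 = -148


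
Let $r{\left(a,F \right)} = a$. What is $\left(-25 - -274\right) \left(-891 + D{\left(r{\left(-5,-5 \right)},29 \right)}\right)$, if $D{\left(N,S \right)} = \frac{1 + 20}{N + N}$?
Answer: $- \frac{2223819}{10} \approx -2.2238 \cdot 10^{5}$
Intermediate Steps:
$D{\left(N,S \right)} = \frac{21}{2 N}$
$\left(-25 - -274\right) \left(-891 + D{\left(r{\left(-5,-5 \right)},29 \right)}\right) = \left(-25 - -274\right) \left(-891 + \frac{21}{2 \left(-5\right)}\right) = \left(-25 + \left(-117 + 391\right)\right) \left(-891 + \frac{21}{2} \left(- \frac{1}{5}\right)\right) = \left(-25 + 274\right) \left(-891 - \frac{21}{10}\right) = 249 \left(- \frac{8931}{10}\right) = - \frac{2223819}{10}$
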